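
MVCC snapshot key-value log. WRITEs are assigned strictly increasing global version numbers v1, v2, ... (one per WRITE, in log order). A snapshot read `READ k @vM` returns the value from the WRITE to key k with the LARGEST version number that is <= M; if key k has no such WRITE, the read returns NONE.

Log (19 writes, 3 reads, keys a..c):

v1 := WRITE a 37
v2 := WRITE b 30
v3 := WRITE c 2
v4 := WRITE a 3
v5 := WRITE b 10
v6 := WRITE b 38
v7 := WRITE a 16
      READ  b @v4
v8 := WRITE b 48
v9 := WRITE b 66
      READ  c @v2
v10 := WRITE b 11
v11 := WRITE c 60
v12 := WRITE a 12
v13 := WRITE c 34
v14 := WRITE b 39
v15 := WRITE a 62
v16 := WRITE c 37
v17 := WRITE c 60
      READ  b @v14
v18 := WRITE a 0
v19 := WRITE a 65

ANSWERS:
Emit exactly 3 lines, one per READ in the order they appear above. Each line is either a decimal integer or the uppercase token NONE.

v1: WRITE a=37  (a history now [(1, 37)])
v2: WRITE b=30  (b history now [(2, 30)])
v3: WRITE c=2  (c history now [(3, 2)])
v4: WRITE a=3  (a history now [(1, 37), (4, 3)])
v5: WRITE b=10  (b history now [(2, 30), (5, 10)])
v6: WRITE b=38  (b history now [(2, 30), (5, 10), (6, 38)])
v7: WRITE a=16  (a history now [(1, 37), (4, 3), (7, 16)])
READ b @v4: history=[(2, 30), (5, 10), (6, 38)] -> pick v2 -> 30
v8: WRITE b=48  (b history now [(2, 30), (5, 10), (6, 38), (8, 48)])
v9: WRITE b=66  (b history now [(2, 30), (5, 10), (6, 38), (8, 48), (9, 66)])
READ c @v2: history=[(3, 2)] -> no version <= 2 -> NONE
v10: WRITE b=11  (b history now [(2, 30), (5, 10), (6, 38), (8, 48), (9, 66), (10, 11)])
v11: WRITE c=60  (c history now [(3, 2), (11, 60)])
v12: WRITE a=12  (a history now [(1, 37), (4, 3), (7, 16), (12, 12)])
v13: WRITE c=34  (c history now [(3, 2), (11, 60), (13, 34)])
v14: WRITE b=39  (b history now [(2, 30), (5, 10), (6, 38), (8, 48), (9, 66), (10, 11), (14, 39)])
v15: WRITE a=62  (a history now [(1, 37), (4, 3), (7, 16), (12, 12), (15, 62)])
v16: WRITE c=37  (c history now [(3, 2), (11, 60), (13, 34), (16, 37)])
v17: WRITE c=60  (c history now [(3, 2), (11, 60), (13, 34), (16, 37), (17, 60)])
READ b @v14: history=[(2, 30), (5, 10), (6, 38), (8, 48), (9, 66), (10, 11), (14, 39)] -> pick v14 -> 39
v18: WRITE a=0  (a history now [(1, 37), (4, 3), (7, 16), (12, 12), (15, 62), (18, 0)])
v19: WRITE a=65  (a history now [(1, 37), (4, 3), (7, 16), (12, 12), (15, 62), (18, 0), (19, 65)])

Answer: 30
NONE
39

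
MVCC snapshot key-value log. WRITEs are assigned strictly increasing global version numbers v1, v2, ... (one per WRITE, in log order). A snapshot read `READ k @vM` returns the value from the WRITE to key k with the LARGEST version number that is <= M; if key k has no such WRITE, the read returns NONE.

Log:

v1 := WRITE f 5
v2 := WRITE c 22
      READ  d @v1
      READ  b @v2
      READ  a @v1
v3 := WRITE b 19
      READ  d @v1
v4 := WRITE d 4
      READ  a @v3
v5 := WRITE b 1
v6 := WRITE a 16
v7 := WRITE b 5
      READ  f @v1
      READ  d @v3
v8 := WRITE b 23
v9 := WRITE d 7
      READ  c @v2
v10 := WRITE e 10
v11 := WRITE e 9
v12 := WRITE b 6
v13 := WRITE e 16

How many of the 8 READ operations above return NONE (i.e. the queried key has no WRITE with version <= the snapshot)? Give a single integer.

Answer: 6

Derivation:
v1: WRITE f=5  (f history now [(1, 5)])
v2: WRITE c=22  (c history now [(2, 22)])
READ d @v1: history=[] -> no version <= 1 -> NONE
READ b @v2: history=[] -> no version <= 2 -> NONE
READ a @v1: history=[] -> no version <= 1 -> NONE
v3: WRITE b=19  (b history now [(3, 19)])
READ d @v1: history=[] -> no version <= 1 -> NONE
v4: WRITE d=4  (d history now [(4, 4)])
READ a @v3: history=[] -> no version <= 3 -> NONE
v5: WRITE b=1  (b history now [(3, 19), (5, 1)])
v6: WRITE a=16  (a history now [(6, 16)])
v7: WRITE b=5  (b history now [(3, 19), (5, 1), (7, 5)])
READ f @v1: history=[(1, 5)] -> pick v1 -> 5
READ d @v3: history=[(4, 4)] -> no version <= 3 -> NONE
v8: WRITE b=23  (b history now [(3, 19), (5, 1), (7, 5), (8, 23)])
v9: WRITE d=7  (d history now [(4, 4), (9, 7)])
READ c @v2: history=[(2, 22)] -> pick v2 -> 22
v10: WRITE e=10  (e history now [(10, 10)])
v11: WRITE e=9  (e history now [(10, 10), (11, 9)])
v12: WRITE b=6  (b history now [(3, 19), (5, 1), (7, 5), (8, 23), (12, 6)])
v13: WRITE e=16  (e history now [(10, 10), (11, 9), (13, 16)])
Read results in order: ['NONE', 'NONE', 'NONE', 'NONE', 'NONE', '5', 'NONE', '22']
NONE count = 6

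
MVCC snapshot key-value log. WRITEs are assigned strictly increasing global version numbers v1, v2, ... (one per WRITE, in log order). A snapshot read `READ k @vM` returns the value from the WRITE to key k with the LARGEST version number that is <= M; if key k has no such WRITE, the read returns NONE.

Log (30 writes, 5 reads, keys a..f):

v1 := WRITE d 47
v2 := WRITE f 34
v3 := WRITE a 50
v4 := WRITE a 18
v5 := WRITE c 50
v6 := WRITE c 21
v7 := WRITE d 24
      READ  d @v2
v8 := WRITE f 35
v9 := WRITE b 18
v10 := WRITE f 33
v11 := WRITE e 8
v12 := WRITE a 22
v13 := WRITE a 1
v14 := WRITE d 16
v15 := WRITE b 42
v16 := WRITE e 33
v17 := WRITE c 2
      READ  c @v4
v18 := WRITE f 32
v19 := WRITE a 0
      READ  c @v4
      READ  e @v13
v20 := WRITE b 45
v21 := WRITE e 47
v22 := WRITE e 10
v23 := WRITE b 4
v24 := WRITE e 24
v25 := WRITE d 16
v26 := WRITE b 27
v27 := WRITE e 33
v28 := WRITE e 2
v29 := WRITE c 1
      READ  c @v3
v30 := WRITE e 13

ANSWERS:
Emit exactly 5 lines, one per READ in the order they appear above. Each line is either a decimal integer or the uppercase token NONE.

v1: WRITE d=47  (d history now [(1, 47)])
v2: WRITE f=34  (f history now [(2, 34)])
v3: WRITE a=50  (a history now [(3, 50)])
v4: WRITE a=18  (a history now [(3, 50), (4, 18)])
v5: WRITE c=50  (c history now [(5, 50)])
v6: WRITE c=21  (c history now [(5, 50), (6, 21)])
v7: WRITE d=24  (d history now [(1, 47), (7, 24)])
READ d @v2: history=[(1, 47), (7, 24)] -> pick v1 -> 47
v8: WRITE f=35  (f history now [(2, 34), (8, 35)])
v9: WRITE b=18  (b history now [(9, 18)])
v10: WRITE f=33  (f history now [(2, 34), (8, 35), (10, 33)])
v11: WRITE e=8  (e history now [(11, 8)])
v12: WRITE a=22  (a history now [(3, 50), (4, 18), (12, 22)])
v13: WRITE a=1  (a history now [(3, 50), (4, 18), (12, 22), (13, 1)])
v14: WRITE d=16  (d history now [(1, 47), (7, 24), (14, 16)])
v15: WRITE b=42  (b history now [(9, 18), (15, 42)])
v16: WRITE e=33  (e history now [(11, 8), (16, 33)])
v17: WRITE c=2  (c history now [(5, 50), (6, 21), (17, 2)])
READ c @v4: history=[(5, 50), (6, 21), (17, 2)] -> no version <= 4 -> NONE
v18: WRITE f=32  (f history now [(2, 34), (8, 35), (10, 33), (18, 32)])
v19: WRITE a=0  (a history now [(3, 50), (4, 18), (12, 22), (13, 1), (19, 0)])
READ c @v4: history=[(5, 50), (6, 21), (17, 2)] -> no version <= 4 -> NONE
READ e @v13: history=[(11, 8), (16, 33)] -> pick v11 -> 8
v20: WRITE b=45  (b history now [(9, 18), (15, 42), (20, 45)])
v21: WRITE e=47  (e history now [(11, 8), (16, 33), (21, 47)])
v22: WRITE e=10  (e history now [(11, 8), (16, 33), (21, 47), (22, 10)])
v23: WRITE b=4  (b history now [(9, 18), (15, 42), (20, 45), (23, 4)])
v24: WRITE e=24  (e history now [(11, 8), (16, 33), (21, 47), (22, 10), (24, 24)])
v25: WRITE d=16  (d history now [(1, 47), (7, 24), (14, 16), (25, 16)])
v26: WRITE b=27  (b history now [(9, 18), (15, 42), (20, 45), (23, 4), (26, 27)])
v27: WRITE e=33  (e history now [(11, 8), (16, 33), (21, 47), (22, 10), (24, 24), (27, 33)])
v28: WRITE e=2  (e history now [(11, 8), (16, 33), (21, 47), (22, 10), (24, 24), (27, 33), (28, 2)])
v29: WRITE c=1  (c history now [(5, 50), (6, 21), (17, 2), (29, 1)])
READ c @v3: history=[(5, 50), (6, 21), (17, 2), (29, 1)] -> no version <= 3 -> NONE
v30: WRITE e=13  (e history now [(11, 8), (16, 33), (21, 47), (22, 10), (24, 24), (27, 33), (28, 2), (30, 13)])

Answer: 47
NONE
NONE
8
NONE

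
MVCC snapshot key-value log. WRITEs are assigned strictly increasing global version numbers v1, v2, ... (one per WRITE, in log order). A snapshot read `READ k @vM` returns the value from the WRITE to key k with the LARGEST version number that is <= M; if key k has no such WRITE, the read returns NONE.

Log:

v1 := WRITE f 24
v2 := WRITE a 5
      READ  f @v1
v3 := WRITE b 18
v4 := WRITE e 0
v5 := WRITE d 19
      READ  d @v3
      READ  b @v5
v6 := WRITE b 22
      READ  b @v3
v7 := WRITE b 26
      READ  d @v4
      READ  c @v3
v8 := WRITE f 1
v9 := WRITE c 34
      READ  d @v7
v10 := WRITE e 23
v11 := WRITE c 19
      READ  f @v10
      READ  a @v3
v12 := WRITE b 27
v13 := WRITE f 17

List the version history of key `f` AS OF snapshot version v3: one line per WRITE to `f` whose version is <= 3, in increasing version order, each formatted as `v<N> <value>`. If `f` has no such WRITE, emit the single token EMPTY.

Answer: v1 24

Derivation:
Scan writes for key=f with version <= 3:
  v1 WRITE f 24 -> keep
  v2 WRITE a 5 -> skip
  v3 WRITE b 18 -> skip
  v4 WRITE e 0 -> skip
  v5 WRITE d 19 -> skip
  v6 WRITE b 22 -> skip
  v7 WRITE b 26 -> skip
  v8 WRITE f 1 -> drop (> snap)
  v9 WRITE c 34 -> skip
  v10 WRITE e 23 -> skip
  v11 WRITE c 19 -> skip
  v12 WRITE b 27 -> skip
  v13 WRITE f 17 -> drop (> snap)
Collected: [(1, 24)]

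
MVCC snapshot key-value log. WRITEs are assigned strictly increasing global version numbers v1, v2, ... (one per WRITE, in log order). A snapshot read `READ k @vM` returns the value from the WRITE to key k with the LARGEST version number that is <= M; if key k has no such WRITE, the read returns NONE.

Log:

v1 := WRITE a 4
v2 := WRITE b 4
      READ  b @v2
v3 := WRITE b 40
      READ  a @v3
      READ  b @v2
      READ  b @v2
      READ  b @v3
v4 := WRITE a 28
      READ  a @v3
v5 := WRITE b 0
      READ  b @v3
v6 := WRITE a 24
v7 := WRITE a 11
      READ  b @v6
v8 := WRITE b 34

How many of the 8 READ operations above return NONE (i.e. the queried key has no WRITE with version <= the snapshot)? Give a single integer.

v1: WRITE a=4  (a history now [(1, 4)])
v2: WRITE b=4  (b history now [(2, 4)])
READ b @v2: history=[(2, 4)] -> pick v2 -> 4
v3: WRITE b=40  (b history now [(2, 4), (3, 40)])
READ a @v3: history=[(1, 4)] -> pick v1 -> 4
READ b @v2: history=[(2, 4), (3, 40)] -> pick v2 -> 4
READ b @v2: history=[(2, 4), (3, 40)] -> pick v2 -> 4
READ b @v3: history=[(2, 4), (3, 40)] -> pick v3 -> 40
v4: WRITE a=28  (a history now [(1, 4), (4, 28)])
READ a @v3: history=[(1, 4), (4, 28)] -> pick v1 -> 4
v5: WRITE b=0  (b history now [(2, 4), (3, 40), (5, 0)])
READ b @v3: history=[(2, 4), (3, 40), (5, 0)] -> pick v3 -> 40
v6: WRITE a=24  (a history now [(1, 4), (4, 28), (6, 24)])
v7: WRITE a=11  (a history now [(1, 4), (4, 28), (6, 24), (7, 11)])
READ b @v6: history=[(2, 4), (3, 40), (5, 0)] -> pick v5 -> 0
v8: WRITE b=34  (b history now [(2, 4), (3, 40), (5, 0), (8, 34)])
Read results in order: ['4', '4', '4', '4', '40', '4', '40', '0']
NONE count = 0

Answer: 0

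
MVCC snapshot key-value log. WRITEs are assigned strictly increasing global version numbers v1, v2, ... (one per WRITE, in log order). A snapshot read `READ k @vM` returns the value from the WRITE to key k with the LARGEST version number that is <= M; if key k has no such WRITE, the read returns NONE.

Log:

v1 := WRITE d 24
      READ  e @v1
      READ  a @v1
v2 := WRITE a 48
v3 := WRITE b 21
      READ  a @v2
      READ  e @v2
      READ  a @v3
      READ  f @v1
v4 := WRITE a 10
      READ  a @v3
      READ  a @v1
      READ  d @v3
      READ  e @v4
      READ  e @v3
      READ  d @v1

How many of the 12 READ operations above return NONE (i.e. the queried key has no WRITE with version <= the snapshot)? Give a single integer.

Answer: 7

Derivation:
v1: WRITE d=24  (d history now [(1, 24)])
READ e @v1: history=[] -> no version <= 1 -> NONE
READ a @v1: history=[] -> no version <= 1 -> NONE
v2: WRITE a=48  (a history now [(2, 48)])
v3: WRITE b=21  (b history now [(3, 21)])
READ a @v2: history=[(2, 48)] -> pick v2 -> 48
READ e @v2: history=[] -> no version <= 2 -> NONE
READ a @v3: history=[(2, 48)] -> pick v2 -> 48
READ f @v1: history=[] -> no version <= 1 -> NONE
v4: WRITE a=10  (a history now [(2, 48), (4, 10)])
READ a @v3: history=[(2, 48), (4, 10)] -> pick v2 -> 48
READ a @v1: history=[(2, 48), (4, 10)] -> no version <= 1 -> NONE
READ d @v3: history=[(1, 24)] -> pick v1 -> 24
READ e @v4: history=[] -> no version <= 4 -> NONE
READ e @v3: history=[] -> no version <= 3 -> NONE
READ d @v1: history=[(1, 24)] -> pick v1 -> 24
Read results in order: ['NONE', 'NONE', '48', 'NONE', '48', 'NONE', '48', 'NONE', '24', 'NONE', 'NONE', '24']
NONE count = 7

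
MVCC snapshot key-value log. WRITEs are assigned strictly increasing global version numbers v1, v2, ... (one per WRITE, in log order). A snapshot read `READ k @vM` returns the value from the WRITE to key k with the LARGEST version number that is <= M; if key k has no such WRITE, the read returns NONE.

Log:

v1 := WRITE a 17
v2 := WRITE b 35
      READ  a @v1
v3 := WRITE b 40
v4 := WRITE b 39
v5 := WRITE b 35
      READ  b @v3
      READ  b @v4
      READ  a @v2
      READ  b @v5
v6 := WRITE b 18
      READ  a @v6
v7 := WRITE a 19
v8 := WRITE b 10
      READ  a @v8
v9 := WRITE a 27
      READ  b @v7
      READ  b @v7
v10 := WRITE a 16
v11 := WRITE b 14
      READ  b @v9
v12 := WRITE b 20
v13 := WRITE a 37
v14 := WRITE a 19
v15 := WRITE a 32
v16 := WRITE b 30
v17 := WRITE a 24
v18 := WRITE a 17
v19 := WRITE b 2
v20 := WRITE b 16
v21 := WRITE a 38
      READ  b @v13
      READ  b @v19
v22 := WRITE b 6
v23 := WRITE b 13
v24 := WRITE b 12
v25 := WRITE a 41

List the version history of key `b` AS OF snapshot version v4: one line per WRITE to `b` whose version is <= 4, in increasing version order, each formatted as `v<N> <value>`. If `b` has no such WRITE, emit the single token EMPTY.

Answer: v2 35
v3 40
v4 39

Derivation:
Scan writes for key=b with version <= 4:
  v1 WRITE a 17 -> skip
  v2 WRITE b 35 -> keep
  v3 WRITE b 40 -> keep
  v4 WRITE b 39 -> keep
  v5 WRITE b 35 -> drop (> snap)
  v6 WRITE b 18 -> drop (> snap)
  v7 WRITE a 19 -> skip
  v8 WRITE b 10 -> drop (> snap)
  v9 WRITE a 27 -> skip
  v10 WRITE a 16 -> skip
  v11 WRITE b 14 -> drop (> snap)
  v12 WRITE b 20 -> drop (> snap)
  v13 WRITE a 37 -> skip
  v14 WRITE a 19 -> skip
  v15 WRITE a 32 -> skip
  v16 WRITE b 30 -> drop (> snap)
  v17 WRITE a 24 -> skip
  v18 WRITE a 17 -> skip
  v19 WRITE b 2 -> drop (> snap)
  v20 WRITE b 16 -> drop (> snap)
  v21 WRITE a 38 -> skip
  v22 WRITE b 6 -> drop (> snap)
  v23 WRITE b 13 -> drop (> snap)
  v24 WRITE b 12 -> drop (> snap)
  v25 WRITE a 41 -> skip
Collected: [(2, 35), (3, 40), (4, 39)]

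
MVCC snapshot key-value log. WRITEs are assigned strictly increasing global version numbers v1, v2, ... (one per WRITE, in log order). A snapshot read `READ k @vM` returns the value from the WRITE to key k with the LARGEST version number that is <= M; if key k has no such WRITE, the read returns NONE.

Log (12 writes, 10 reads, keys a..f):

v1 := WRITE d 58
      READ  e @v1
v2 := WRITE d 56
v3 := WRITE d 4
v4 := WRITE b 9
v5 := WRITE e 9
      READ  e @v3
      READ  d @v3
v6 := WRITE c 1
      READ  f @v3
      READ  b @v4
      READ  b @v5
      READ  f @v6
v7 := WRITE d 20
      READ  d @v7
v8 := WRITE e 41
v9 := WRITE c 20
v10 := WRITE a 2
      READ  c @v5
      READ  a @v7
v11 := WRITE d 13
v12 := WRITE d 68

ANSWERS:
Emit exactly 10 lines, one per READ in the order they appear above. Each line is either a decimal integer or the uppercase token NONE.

Answer: NONE
NONE
4
NONE
9
9
NONE
20
NONE
NONE

Derivation:
v1: WRITE d=58  (d history now [(1, 58)])
READ e @v1: history=[] -> no version <= 1 -> NONE
v2: WRITE d=56  (d history now [(1, 58), (2, 56)])
v3: WRITE d=4  (d history now [(1, 58), (2, 56), (3, 4)])
v4: WRITE b=9  (b history now [(4, 9)])
v5: WRITE e=9  (e history now [(5, 9)])
READ e @v3: history=[(5, 9)] -> no version <= 3 -> NONE
READ d @v3: history=[(1, 58), (2, 56), (3, 4)] -> pick v3 -> 4
v6: WRITE c=1  (c history now [(6, 1)])
READ f @v3: history=[] -> no version <= 3 -> NONE
READ b @v4: history=[(4, 9)] -> pick v4 -> 9
READ b @v5: history=[(4, 9)] -> pick v4 -> 9
READ f @v6: history=[] -> no version <= 6 -> NONE
v7: WRITE d=20  (d history now [(1, 58), (2, 56), (3, 4), (7, 20)])
READ d @v7: history=[(1, 58), (2, 56), (3, 4), (7, 20)] -> pick v7 -> 20
v8: WRITE e=41  (e history now [(5, 9), (8, 41)])
v9: WRITE c=20  (c history now [(6, 1), (9, 20)])
v10: WRITE a=2  (a history now [(10, 2)])
READ c @v5: history=[(6, 1), (9, 20)] -> no version <= 5 -> NONE
READ a @v7: history=[(10, 2)] -> no version <= 7 -> NONE
v11: WRITE d=13  (d history now [(1, 58), (2, 56), (3, 4), (7, 20), (11, 13)])
v12: WRITE d=68  (d history now [(1, 58), (2, 56), (3, 4), (7, 20), (11, 13), (12, 68)])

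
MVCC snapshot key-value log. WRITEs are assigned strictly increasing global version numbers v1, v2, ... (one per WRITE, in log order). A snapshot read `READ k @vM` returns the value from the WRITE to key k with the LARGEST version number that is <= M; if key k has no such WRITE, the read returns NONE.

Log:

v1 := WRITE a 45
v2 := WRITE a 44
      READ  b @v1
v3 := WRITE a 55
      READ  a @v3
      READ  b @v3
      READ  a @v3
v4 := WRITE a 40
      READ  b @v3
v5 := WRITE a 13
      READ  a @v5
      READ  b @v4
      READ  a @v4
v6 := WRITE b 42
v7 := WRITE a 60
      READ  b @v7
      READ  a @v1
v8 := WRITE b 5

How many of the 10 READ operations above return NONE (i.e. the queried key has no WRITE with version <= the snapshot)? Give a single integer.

Answer: 4

Derivation:
v1: WRITE a=45  (a history now [(1, 45)])
v2: WRITE a=44  (a history now [(1, 45), (2, 44)])
READ b @v1: history=[] -> no version <= 1 -> NONE
v3: WRITE a=55  (a history now [(1, 45), (2, 44), (3, 55)])
READ a @v3: history=[(1, 45), (2, 44), (3, 55)] -> pick v3 -> 55
READ b @v3: history=[] -> no version <= 3 -> NONE
READ a @v3: history=[(1, 45), (2, 44), (3, 55)] -> pick v3 -> 55
v4: WRITE a=40  (a history now [(1, 45), (2, 44), (3, 55), (4, 40)])
READ b @v3: history=[] -> no version <= 3 -> NONE
v5: WRITE a=13  (a history now [(1, 45), (2, 44), (3, 55), (4, 40), (5, 13)])
READ a @v5: history=[(1, 45), (2, 44), (3, 55), (4, 40), (5, 13)] -> pick v5 -> 13
READ b @v4: history=[] -> no version <= 4 -> NONE
READ a @v4: history=[(1, 45), (2, 44), (3, 55), (4, 40), (5, 13)] -> pick v4 -> 40
v6: WRITE b=42  (b history now [(6, 42)])
v7: WRITE a=60  (a history now [(1, 45), (2, 44), (3, 55), (4, 40), (5, 13), (7, 60)])
READ b @v7: history=[(6, 42)] -> pick v6 -> 42
READ a @v1: history=[(1, 45), (2, 44), (3, 55), (4, 40), (5, 13), (7, 60)] -> pick v1 -> 45
v8: WRITE b=5  (b history now [(6, 42), (8, 5)])
Read results in order: ['NONE', '55', 'NONE', '55', 'NONE', '13', 'NONE', '40', '42', '45']
NONE count = 4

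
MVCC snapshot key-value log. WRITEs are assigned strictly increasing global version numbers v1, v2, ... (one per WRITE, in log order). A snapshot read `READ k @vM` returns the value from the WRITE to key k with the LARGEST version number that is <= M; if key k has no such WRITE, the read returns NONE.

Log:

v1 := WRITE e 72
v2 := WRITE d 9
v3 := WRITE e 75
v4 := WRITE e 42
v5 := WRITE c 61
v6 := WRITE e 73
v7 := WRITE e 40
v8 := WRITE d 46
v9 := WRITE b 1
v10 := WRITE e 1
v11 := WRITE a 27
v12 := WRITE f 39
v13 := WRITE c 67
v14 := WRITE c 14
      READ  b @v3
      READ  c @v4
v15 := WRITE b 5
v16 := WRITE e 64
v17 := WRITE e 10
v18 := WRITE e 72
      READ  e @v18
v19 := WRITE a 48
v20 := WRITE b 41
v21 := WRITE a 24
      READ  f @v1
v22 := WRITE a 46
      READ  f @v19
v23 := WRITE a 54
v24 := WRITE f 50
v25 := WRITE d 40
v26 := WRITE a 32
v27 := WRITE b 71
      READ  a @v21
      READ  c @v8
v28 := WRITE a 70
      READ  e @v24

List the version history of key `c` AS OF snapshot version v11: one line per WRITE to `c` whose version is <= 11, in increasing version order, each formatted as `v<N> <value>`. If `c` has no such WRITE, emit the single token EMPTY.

Scan writes for key=c with version <= 11:
  v1 WRITE e 72 -> skip
  v2 WRITE d 9 -> skip
  v3 WRITE e 75 -> skip
  v4 WRITE e 42 -> skip
  v5 WRITE c 61 -> keep
  v6 WRITE e 73 -> skip
  v7 WRITE e 40 -> skip
  v8 WRITE d 46 -> skip
  v9 WRITE b 1 -> skip
  v10 WRITE e 1 -> skip
  v11 WRITE a 27 -> skip
  v12 WRITE f 39 -> skip
  v13 WRITE c 67 -> drop (> snap)
  v14 WRITE c 14 -> drop (> snap)
  v15 WRITE b 5 -> skip
  v16 WRITE e 64 -> skip
  v17 WRITE e 10 -> skip
  v18 WRITE e 72 -> skip
  v19 WRITE a 48 -> skip
  v20 WRITE b 41 -> skip
  v21 WRITE a 24 -> skip
  v22 WRITE a 46 -> skip
  v23 WRITE a 54 -> skip
  v24 WRITE f 50 -> skip
  v25 WRITE d 40 -> skip
  v26 WRITE a 32 -> skip
  v27 WRITE b 71 -> skip
  v28 WRITE a 70 -> skip
Collected: [(5, 61)]

Answer: v5 61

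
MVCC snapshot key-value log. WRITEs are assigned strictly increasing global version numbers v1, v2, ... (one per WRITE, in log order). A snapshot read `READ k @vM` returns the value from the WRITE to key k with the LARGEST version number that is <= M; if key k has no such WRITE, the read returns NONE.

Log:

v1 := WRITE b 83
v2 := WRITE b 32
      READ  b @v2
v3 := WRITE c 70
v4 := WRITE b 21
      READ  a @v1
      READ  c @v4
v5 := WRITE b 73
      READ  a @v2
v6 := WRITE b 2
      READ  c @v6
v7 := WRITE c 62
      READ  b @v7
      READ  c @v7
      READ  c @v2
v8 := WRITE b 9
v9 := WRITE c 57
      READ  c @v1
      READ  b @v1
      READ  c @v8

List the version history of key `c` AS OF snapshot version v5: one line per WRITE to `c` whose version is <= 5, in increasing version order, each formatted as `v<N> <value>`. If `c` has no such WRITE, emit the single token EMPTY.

Answer: v3 70

Derivation:
Scan writes for key=c with version <= 5:
  v1 WRITE b 83 -> skip
  v2 WRITE b 32 -> skip
  v3 WRITE c 70 -> keep
  v4 WRITE b 21 -> skip
  v5 WRITE b 73 -> skip
  v6 WRITE b 2 -> skip
  v7 WRITE c 62 -> drop (> snap)
  v8 WRITE b 9 -> skip
  v9 WRITE c 57 -> drop (> snap)
Collected: [(3, 70)]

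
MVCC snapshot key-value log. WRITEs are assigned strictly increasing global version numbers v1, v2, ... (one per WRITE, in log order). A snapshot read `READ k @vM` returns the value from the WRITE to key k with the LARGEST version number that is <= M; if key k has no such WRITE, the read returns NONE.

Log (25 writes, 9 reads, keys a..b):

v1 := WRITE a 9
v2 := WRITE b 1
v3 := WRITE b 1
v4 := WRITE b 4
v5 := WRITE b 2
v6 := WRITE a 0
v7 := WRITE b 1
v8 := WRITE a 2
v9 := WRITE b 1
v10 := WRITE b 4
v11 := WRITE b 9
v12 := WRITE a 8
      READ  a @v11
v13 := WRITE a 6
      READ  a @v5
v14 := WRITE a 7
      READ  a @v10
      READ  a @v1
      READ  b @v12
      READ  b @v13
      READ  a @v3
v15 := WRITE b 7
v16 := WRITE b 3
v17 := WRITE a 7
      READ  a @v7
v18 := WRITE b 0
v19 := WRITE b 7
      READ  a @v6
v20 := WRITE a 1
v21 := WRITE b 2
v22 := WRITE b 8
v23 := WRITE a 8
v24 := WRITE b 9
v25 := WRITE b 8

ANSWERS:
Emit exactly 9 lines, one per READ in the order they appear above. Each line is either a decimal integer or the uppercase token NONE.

v1: WRITE a=9  (a history now [(1, 9)])
v2: WRITE b=1  (b history now [(2, 1)])
v3: WRITE b=1  (b history now [(2, 1), (3, 1)])
v4: WRITE b=4  (b history now [(2, 1), (3, 1), (4, 4)])
v5: WRITE b=2  (b history now [(2, 1), (3, 1), (4, 4), (5, 2)])
v6: WRITE a=0  (a history now [(1, 9), (6, 0)])
v7: WRITE b=1  (b history now [(2, 1), (3, 1), (4, 4), (5, 2), (7, 1)])
v8: WRITE a=2  (a history now [(1, 9), (6, 0), (8, 2)])
v9: WRITE b=1  (b history now [(2, 1), (3, 1), (4, 4), (5, 2), (7, 1), (9, 1)])
v10: WRITE b=4  (b history now [(2, 1), (3, 1), (4, 4), (5, 2), (7, 1), (9, 1), (10, 4)])
v11: WRITE b=9  (b history now [(2, 1), (3, 1), (4, 4), (5, 2), (7, 1), (9, 1), (10, 4), (11, 9)])
v12: WRITE a=8  (a history now [(1, 9), (6, 0), (8, 2), (12, 8)])
READ a @v11: history=[(1, 9), (6, 0), (8, 2), (12, 8)] -> pick v8 -> 2
v13: WRITE a=6  (a history now [(1, 9), (6, 0), (8, 2), (12, 8), (13, 6)])
READ a @v5: history=[(1, 9), (6, 0), (8, 2), (12, 8), (13, 6)] -> pick v1 -> 9
v14: WRITE a=7  (a history now [(1, 9), (6, 0), (8, 2), (12, 8), (13, 6), (14, 7)])
READ a @v10: history=[(1, 9), (6, 0), (8, 2), (12, 8), (13, 6), (14, 7)] -> pick v8 -> 2
READ a @v1: history=[(1, 9), (6, 0), (8, 2), (12, 8), (13, 6), (14, 7)] -> pick v1 -> 9
READ b @v12: history=[(2, 1), (3, 1), (4, 4), (5, 2), (7, 1), (9, 1), (10, 4), (11, 9)] -> pick v11 -> 9
READ b @v13: history=[(2, 1), (3, 1), (4, 4), (5, 2), (7, 1), (9, 1), (10, 4), (11, 9)] -> pick v11 -> 9
READ a @v3: history=[(1, 9), (6, 0), (8, 2), (12, 8), (13, 6), (14, 7)] -> pick v1 -> 9
v15: WRITE b=7  (b history now [(2, 1), (3, 1), (4, 4), (5, 2), (7, 1), (9, 1), (10, 4), (11, 9), (15, 7)])
v16: WRITE b=3  (b history now [(2, 1), (3, 1), (4, 4), (5, 2), (7, 1), (9, 1), (10, 4), (11, 9), (15, 7), (16, 3)])
v17: WRITE a=7  (a history now [(1, 9), (6, 0), (8, 2), (12, 8), (13, 6), (14, 7), (17, 7)])
READ a @v7: history=[(1, 9), (6, 0), (8, 2), (12, 8), (13, 6), (14, 7), (17, 7)] -> pick v6 -> 0
v18: WRITE b=0  (b history now [(2, 1), (3, 1), (4, 4), (5, 2), (7, 1), (9, 1), (10, 4), (11, 9), (15, 7), (16, 3), (18, 0)])
v19: WRITE b=7  (b history now [(2, 1), (3, 1), (4, 4), (5, 2), (7, 1), (9, 1), (10, 4), (11, 9), (15, 7), (16, 3), (18, 0), (19, 7)])
READ a @v6: history=[(1, 9), (6, 0), (8, 2), (12, 8), (13, 6), (14, 7), (17, 7)] -> pick v6 -> 0
v20: WRITE a=1  (a history now [(1, 9), (6, 0), (8, 2), (12, 8), (13, 6), (14, 7), (17, 7), (20, 1)])
v21: WRITE b=2  (b history now [(2, 1), (3, 1), (4, 4), (5, 2), (7, 1), (9, 1), (10, 4), (11, 9), (15, 7), (16, 3), (18, 0), (19, 7), (21, 2)])
v22: WRITE b=8  (b history now [(2, 1), (3, 1), (4, 4), (5, 2), (7, 1), (9, 1), (10, 4), (11, 9), (15, 7), (16, 3), (18, 0), (19, 7), (21, 2), (22, 8)])
v23: WRITE a=8  (a history now [(1, 9), (6, 0), (8, 2), (12, 8), (13, 6), (14, 7), (17, 7), (20, 1), (23, 8)])
v24: WRITE b=9  (b history now [(2, 1), (3, 1), (4, 4), (5, 2), (7, 1), (9, 1), (10, 4), (11, 9), (15, 7), (16, 3), (18, 0), (19, 7), (21, 2), (22, 8), (24, 9)])
v25: WRITE b=8  (b history now [(2, 1), (3, 1), (4, 4), (5, 2), (7, 1), (9, 1), (10, 4), (11, 9), (15, 7), (16, 3), (18, 0), (19, 7), (21, 2), (22, 8), (24, 9), (25, 8)])

Answer: 2
9
2
9
9
9
9
0
0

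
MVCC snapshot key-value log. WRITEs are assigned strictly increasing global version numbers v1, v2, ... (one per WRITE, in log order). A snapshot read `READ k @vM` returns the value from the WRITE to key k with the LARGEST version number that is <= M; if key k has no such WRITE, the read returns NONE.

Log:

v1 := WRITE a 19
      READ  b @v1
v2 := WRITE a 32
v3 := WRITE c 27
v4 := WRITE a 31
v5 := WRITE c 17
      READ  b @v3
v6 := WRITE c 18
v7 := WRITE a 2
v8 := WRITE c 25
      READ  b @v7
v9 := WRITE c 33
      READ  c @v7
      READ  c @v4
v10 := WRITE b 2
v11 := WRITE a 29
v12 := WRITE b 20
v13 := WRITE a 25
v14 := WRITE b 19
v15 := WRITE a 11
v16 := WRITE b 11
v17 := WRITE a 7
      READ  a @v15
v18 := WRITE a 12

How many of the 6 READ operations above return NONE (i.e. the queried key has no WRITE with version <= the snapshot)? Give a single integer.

Answer: 3

Derivation:
v1: WRITE a=19  (a history now [(1, 19)])
READ b @v1: history=[] -> no version <= 1 -> NONE
v2: WRITE a=32  (a history now [(1, 19), (2, 32)])
v3: WRITE c=27  (c history now [(3, 27)])
v4: WRITE a=31  (a history now [(1, 19), (2, 32), (4, 31)])
v5: WRITE c=17  (c history now [(3, 27), (5, 17)])
READ b @v3: history=[] -> no version <= 3 -> NONE
v6: WRITE c=18  (c history now [(3, 27), (5, 17), (6, 18)])
v7: WRITE a=2  (a history now [(1, 19), (2, 32), (4, 31), (7, 2)])
v8: WRITE c=25  (c history now [(3, 27), (5, 17), (6, 18), (8, 25)])
READ b @v7: history=[] -> no version <= 7 -> NONE
v9: WRITE c=33  (c history now [(3, 27), (5, 17), (6, 18), (8, 25), (9, 33)])
READ c @v7: history=[(3, 27), (5, 17), (6, 18), (8, 25), (9, 33)] -> pick v6 -> 18
READ c @v4: history=[(3, 27), (5, 17), (6, 18), (8, 25), (9, 33)] -> pick v3 -> 27
v10: WRITE b=2  (b history now [(10, 2)])
v11: WRITE a=29  (a history now [(1, 19), (2, 32), (4, 31), (7, 2), (11, 29)])
v12: WRITE b=20  (b history now [(10, 2), (12, 20)])
v13: WRITE a=25  (a history now [(1, 19), (2, 32), (4, 31), (7, 2), (11, 29), (13, 25)])
v14: WRITE b=19  (b history now [(10, 2), (12, 20), (14, 19)])
v15: WRITE a=11  (a history now [(1, 19), (2, 32), (4, 31), (7, 2), (11, 29), (13, 25), (15, 11)])
v16: WRITE b=11  (b history now [(10, 2), (12, 20), (14, 19), (16, 11)])
v17: WRITE a=7  (a history now [(1, 19), (2, 32), (4, 31), (7, 2), (11, 29), (13, 25), (15, 11), (17, 7)])
READ a @v15: history=[(1, 19), (2, 32), (4, 31), (7, 2), (11, 29), (13, 25), (15, 11), (17, 7)] -> pick v15 -> 11
v18: WRITE a=12  (a history now [(1, 19), (2, 32), (4, 31), (7, 2), (11, 29), (13, 25), (15, 11), (17, 7), (18, 12)])
Read results in order: ['NONE', 'NONE', 'NONE', '18', '27', '11']
NONE count = 3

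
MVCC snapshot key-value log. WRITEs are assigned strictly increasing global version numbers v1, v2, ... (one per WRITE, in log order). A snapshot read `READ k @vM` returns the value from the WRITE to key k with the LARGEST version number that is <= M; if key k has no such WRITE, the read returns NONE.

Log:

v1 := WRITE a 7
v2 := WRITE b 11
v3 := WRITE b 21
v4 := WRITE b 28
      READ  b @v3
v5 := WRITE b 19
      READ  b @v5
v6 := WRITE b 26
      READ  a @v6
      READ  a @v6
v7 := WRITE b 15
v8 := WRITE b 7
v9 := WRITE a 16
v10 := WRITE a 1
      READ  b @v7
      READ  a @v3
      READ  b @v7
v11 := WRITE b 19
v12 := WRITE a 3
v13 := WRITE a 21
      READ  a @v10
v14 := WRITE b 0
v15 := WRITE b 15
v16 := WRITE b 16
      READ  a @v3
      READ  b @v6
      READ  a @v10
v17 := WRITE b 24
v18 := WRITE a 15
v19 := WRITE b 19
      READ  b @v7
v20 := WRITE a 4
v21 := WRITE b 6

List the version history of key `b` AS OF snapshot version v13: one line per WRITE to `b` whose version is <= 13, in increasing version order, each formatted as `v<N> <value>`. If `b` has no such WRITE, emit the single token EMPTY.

Answer: v2 11
v3 21
v4 28
v5 19
v6 26
v7 15
v8 7
v11 19

Derivation:
Scan writes for key=b with version <= 13:
  v1 WRITE a 7 -> skip
  v2 WRITE b 11 -> keep
  v3 WRITE b 21 -> keep
  v4 WRITE b 28 -> keep
  v5 WRITE b 19 -> keep
  v6 WRITE b 26 -> keep
  v7 WRITE b 15 -> keep
  v8 WRITE b 7 -> keep
  v9 WRITE a 16 -> skip
  v10 WRITE a 1 -> skip
  v11 WRITE b 19 -> keep
  v12 WRITE a 3 -> skip
  v13 WRITE a 21 -> skip
  v14 WRITE b 0 -> drop (> snap)
  v15 WRITE b 15 -> drop (> snap)
  v16 WRITE b 16 -> drop (> snap)
  v17 WRITE b 24 -> drop (> snap)
  v18 WRITE a 15 -> skip
  v19 WRITE b 19 -> drop (> snap)
  v20 WRITE a 4 -> skip
  v21 WRITE b 6 -> drop (> snap)
Collected: [(2, 11), (3, 21), (4, 28), (5, 19), (6, 26), (7, 15), (8, 7), (11, 19)]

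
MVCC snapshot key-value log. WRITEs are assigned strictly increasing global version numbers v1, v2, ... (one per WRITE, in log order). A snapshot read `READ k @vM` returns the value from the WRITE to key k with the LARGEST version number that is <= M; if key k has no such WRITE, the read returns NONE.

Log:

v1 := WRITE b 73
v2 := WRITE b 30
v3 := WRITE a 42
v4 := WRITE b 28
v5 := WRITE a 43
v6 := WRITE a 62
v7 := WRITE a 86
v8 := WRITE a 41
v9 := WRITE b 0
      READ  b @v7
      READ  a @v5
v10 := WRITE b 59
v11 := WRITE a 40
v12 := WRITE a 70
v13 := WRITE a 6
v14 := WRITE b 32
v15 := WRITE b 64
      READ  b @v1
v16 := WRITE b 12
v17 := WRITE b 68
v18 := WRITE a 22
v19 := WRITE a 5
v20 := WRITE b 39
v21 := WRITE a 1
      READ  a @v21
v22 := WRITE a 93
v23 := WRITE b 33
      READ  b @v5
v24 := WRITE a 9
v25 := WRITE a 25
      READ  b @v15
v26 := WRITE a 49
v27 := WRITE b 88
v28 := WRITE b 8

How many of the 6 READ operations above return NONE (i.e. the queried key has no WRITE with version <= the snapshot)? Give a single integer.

Answer: 0

Derivation:
v1: WRITE b=73  (b history now [(1, 73)])
v2: WRITE b=30  (b history now [(1, 73), (2, 30)])
v3: WRITE a=42  (a history now [(3, 42)])
v4: WRITE b=28  (b history now [(1, 73), (2, 30), (4, 28)])
v5: WRITE a=43  (a history now [(3, 42), (5, 43)])
v6: WRITE a=62  (a history now [(3, 42), (5, 43), (6, 62)])
v7: WRITE a=86  (a history now [(3, 42), (5, 43), (6, 62), (7, 86)])
v8: WRITE a=41  (a history now [(3, 42), (5, 43), (6, 62), (7, 86), (8, 41)])
v9: WRITE b=0  (b history now [(1, 73), (2, 30), (4, 28), (9, 0)])
READ b @v7: history=[(1, 73), (2, 30), (4, 28), (9, 0)] -> pick v4 -> 28
READ a @v5: history=[(3, 42), (5, 43), (6, 62), (7, 86), (8, 41)] -> pick v5 -> 43
v10: WRITE b=59  (b history now [(1, 73), (2, 30), (4, 28), (9, 0), (10, 59)])
v11: WRITE a=40  (a history now [(3, 42), (5, 43), (6, 62), (7, 86), (8, 41), (11, 40)])
v12: WRITE a=70  (a history now [(3, 42), (5, 43), (6, 62), (7, 86), (8, 41), (11, 40), (12, 70)])
v13: WRITE a=6  (a history now [(3, 42), (5, 43), (6, 62), (7, 86), (8, 41), (11, 40), (12, 70), (13, 6)])
v14: WRITE b=32  (b history now [(1, 73), (2, 30), (4, 28), (9, 0), (10, 59), (14, 32)])
v15: WRITE b=64  (b history now [(1, 73), (2, 30), (4, 28), (9, 0), (10, 59), (14, 32), (15, 64)])
READ b @v1: history=[(1, 73), (2, 30), (4, 28), (9, 0), (10, 59), (14, 32), (15, 64)] -> pick v1 -> 73
v16: WRITE b=12  (b history now [(1, 73), (2, 30), (4, 28), (9, 0), (10, 59), (14, 32), (15, 64), (16, 12)])
v17: WRITE b=68  (b history now [(1, 73), (2, 30), (4, 28), (9, 0), (10, 59), (14, 32), (15, 64), (16, 12), (17, 68)])
v18: WRITE a=22  (a history now [(3, 42), (5, 43), (6, 62), (7, 86), (8, 41), (11, 40), (12, 70), (13, 6), (18, 22)])
v19: WRITE a=5  (a history now [(3, 42), (5, 43), (6, 62), (7, 86), (8, 41), (11, 40), (12, 70), (13, 6), (18, 22), (19, 5)])
v20: WRITE b=39  (b history now [(1, 73), (2, 30), (4, 28), (9, 0), (10, 59), (14, 32), (15, 64), (16, 12), (17, 68), (20, 39)])
v21: WRITE a=1  (a history now [(3, 42), (5, 43), (6, 62), (7, 86), (8, 41), (11, 40), (12, 70), (13, 6), (18, 22), (19, 5), (21, 1)])
READ a @v21: history=[(3, 42), (5, 43), (6, 62), (7, 86), (8, 41), (11, 40), (12, 70), (13, 6), (18, 22), (19, 5), (21, 1)] -> pick v21 -> 1
v22: WRITE a=93  (a history now [(3, 42), (5, 43), (6, 62), (7, 86), (8, 41), (11, 40), (12, 70), (13, 6), (18, 22), (19, 5), (21, 1), (22, 93)])
v23: WRITE b=33  (b history now [(1, 73), (2, 30), (4, 28), (9, 0), (10, 59), (14, 32), (15, 64), (16, 12), (17, 68), (20, 39), (23, 33)])
READ b @v5: history=[(1, 73), (2, 30), (4, 28), (9, 0), (10, 59), (14, 32), (15, 64), (16, 12), (17, 68), (20, 39), (23, 33)] -> pick v4 -> 28
v24: WRITE a=9  (a history now [(3, 42), (5, 43), (6, 62), (7, 86), (8, 41), (11, 40), (12, 70), (13, 6), (18, 22), (19, 5), (21, 1), (22, 93), (24, 9)])
v25: WRITE a=25  (a history now [(3, 42), (5, 43), (6, 62), (7, 86), (8, 41), (11, 40), (12, 70), (13, 6), (18, 22), (19, 5), (21, 1), (22, 93), (24, 9), (25, 25)])
READ b @v15: history=[(1, 73), (2, 30), (4, 28), (9, 0), (10, 59), (14, 32), (15, 64), (16, 12), (17, 68), (20, 39), (23, 33)] -> pick v15 -> 64
v26: WRITE a=49  (a history now [(3, 42), (5, 43), (6, 62), (7, 86), (8, 41), (11, 40), (12, 70), (13, 6), (18, 22), (19, 5), (21, 1), (22, 93), (24, 9), (25, 25), (26, 49)])
v27: WRITE b=88  (b history now [(1, 73), (2, 30), (4, 28), (9, 0), (10, 59), (14, 32), (15, 64), (16, 12), (17, 68), (20, 39), (23, 33), (27, 88)])
v28: WRITE b=8  (b history now [(1, 73), (2, 30), (4, 28), (9, 0), (10, 59), (14, 32), (15, 64), (16, 12), (17, 68), (20, 39), (23, 33), (27, 88), (28, 8)])
Read results in order: ['28', '43', '73', '1', '28', '64']
NONE count = 0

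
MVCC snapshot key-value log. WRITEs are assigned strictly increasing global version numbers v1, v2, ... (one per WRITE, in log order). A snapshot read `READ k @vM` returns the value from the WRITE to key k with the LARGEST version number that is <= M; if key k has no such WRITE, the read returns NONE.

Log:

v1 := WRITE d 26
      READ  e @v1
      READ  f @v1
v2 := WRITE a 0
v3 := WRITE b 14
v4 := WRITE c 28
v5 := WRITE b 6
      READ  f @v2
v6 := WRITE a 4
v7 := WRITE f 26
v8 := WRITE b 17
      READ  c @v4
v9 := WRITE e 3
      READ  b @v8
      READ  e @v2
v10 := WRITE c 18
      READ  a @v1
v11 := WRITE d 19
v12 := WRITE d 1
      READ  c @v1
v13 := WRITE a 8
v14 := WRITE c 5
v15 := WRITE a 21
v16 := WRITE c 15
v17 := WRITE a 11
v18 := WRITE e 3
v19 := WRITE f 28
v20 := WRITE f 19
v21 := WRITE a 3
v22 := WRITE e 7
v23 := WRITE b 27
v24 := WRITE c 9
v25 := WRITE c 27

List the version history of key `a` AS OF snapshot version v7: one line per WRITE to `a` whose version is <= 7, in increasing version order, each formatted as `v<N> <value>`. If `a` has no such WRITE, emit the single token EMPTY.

Scan writes for key=a with version <= 7:
  v1 WRITE d 26 -> skip
  v2 WRITE a 0 -> keep
  v3 WRITE b 14 -> skip
  v4 WRITE c 28 -> skip
  v5 WRITE b 6 -> skip
  v6 WRITE a 4 -> keep
  v7 WRITE f 26 -> skip
  v8 WRITE b 17 -> skip
  v9 WRITE e 3 -> skip
  v10 WRITE c 18 -> skip
  v11 WRITE d 19 -> skip
  v12 WRITE d 1 -> skip
  v13 WRITE a 8 -> drop (> snap)
  v14 WRITE c 5 -> skip
  v15 WRITE a 21 -> drop (> snap)
  v16 WRITE c 15 -> skip
  v17 WRITE a 11 -> drop (> snap)
  v18 WRITE e 3 -> skip
  v19 WRITE f 28 -> skip
  v20 WRITE f 19 -> skip
  v21 WRITE a 3 -> drop (> snap)
  v22 WRITE e 7 -> skip
  v23 WRITE b 27 -> skip
  v24 WRITE c 9 -> skip
  v25 WRITE c 27 -> skip
Collected: [(2, 0), (6, 4)]

Answer: v2 0
v6 4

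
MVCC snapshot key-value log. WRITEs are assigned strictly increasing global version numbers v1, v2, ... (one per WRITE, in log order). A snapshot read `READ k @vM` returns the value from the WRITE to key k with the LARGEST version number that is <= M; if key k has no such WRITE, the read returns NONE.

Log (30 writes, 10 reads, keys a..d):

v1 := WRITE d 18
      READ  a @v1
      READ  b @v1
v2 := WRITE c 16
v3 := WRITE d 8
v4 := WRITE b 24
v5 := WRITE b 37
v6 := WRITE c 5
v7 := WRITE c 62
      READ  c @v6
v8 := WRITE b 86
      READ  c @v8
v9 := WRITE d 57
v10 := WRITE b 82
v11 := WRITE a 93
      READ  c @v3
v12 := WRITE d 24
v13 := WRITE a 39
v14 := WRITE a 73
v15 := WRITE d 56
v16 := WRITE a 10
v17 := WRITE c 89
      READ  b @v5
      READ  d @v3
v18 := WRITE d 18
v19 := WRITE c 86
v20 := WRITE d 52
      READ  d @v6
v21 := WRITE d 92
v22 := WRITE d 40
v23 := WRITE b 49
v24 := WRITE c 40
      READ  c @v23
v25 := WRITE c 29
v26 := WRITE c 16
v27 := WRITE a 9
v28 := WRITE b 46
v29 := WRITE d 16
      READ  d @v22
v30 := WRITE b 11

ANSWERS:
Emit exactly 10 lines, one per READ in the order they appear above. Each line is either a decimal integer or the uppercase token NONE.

v1: WRITE d=18  (d history now [(1, 18)])
READ a @v1: history=[] -> no version <= 1 -> NONE
READ b @v1: history=[] -> no version <= 1 -> NONE
v2: WRITE c=16  (c history now [(2, 16)])
v3: WRITE d=8  (d history now [(1, 18), (3, 8)])
v4: WRITE b=24  (b history now [(4, 24)])
v5: WRITE b=37  (b history now [(4, 24), (5, 37)])
v6: WRITE c=5  (c history now [(2, 16), (6, 5)])
v7: WRITE c=62  (c history now [(2, 16), (6, 5), (7, 62)])
READ c @v6: history=[(2, 16), (6, 5), (7, 62)] -> pick v6 -> 5
v8: WRITE b=86  (b history now [(4, 24), (5, 37), (8, 86)])
READ c @v8: history=[(2, 16), (6, 5), (7, 62)] -> pick v7 -> 62
v9: WRITE d=57  (d history now [(1, 18), (3, 8), (9, 57)])
v10: WRITE b=82  (b history now [(4, 24), (5, 37), (8, 86), (10, 82)])
v11: WRITE a=93  (a history now [(11, 93)])
READ c @v3: history=[(2, 16), (6, 5), (7, 62)] -> pick v2 -> 16
v12: WRITE d=24  (d history now [(1, 18), (3, 8), (9, 57), (12, 24)])
v13: WRITE a=39  (a history now [(11, 93), (13, 39)])
v14: WRITE a=73  (a history now [(11, 93), (13, 39), (14, 73)])
v15: WRITE d=56  (d history now [(1, 18), (3, 8), (9, 57), (12, 24), (15, 56)])
v16: WRITE a=10  (a history now [(11, 93), (13, 39), (14, 73), (16, 10)])
v17: WRITE c=89  (c history now [(2, 16), (6, 5), (7, 62), (17, 89)])
READ b @v5: history=[(4, 24), (5, 37), (8, 86), (10, 82)] -> pick v5 -> 37
READ d @v3: history=[(1, 18), (3, 8), (9, 57), (12, 24), (15, 56)] -> pick v3 -> 8
v18: WRITE d=18  (d history now [(1, 18), (3, 8), (9, 57), (12, 24), (15, 56), (18, 18)])
v19: WRITE c=86  (c history now [(2, 16), (6, 5), (7, 62), (17, 89), (19, 86)])
v20: WRITE d=52  (d history now [(1, 18), (3, 8), (9, 57), (12, 24), (15, 56), (18, 18), (20, 52)])
READ d @v6: history=[(1, 18), (3, 8), (9, 57), (12, 24), (15, 56), (18, 18), (20, 52)] -> pick v3 -> 8
v21: WRITE d=92  (d history now [(1, 18), (3, 8), (9, 57), (12, 24), (15, 56), (18, 18), (20, 52), (21, 92)])
v22: WRITE d=40  (d history now [(1, 18), (3, 8), (9, 57), (12, 24), (15, 56), (18, 18), (20, 52), (21, 92), (22, 40)])
v23: WRITE b=49  (b history now [(4, 24), (5, 37), (8, 86), (10, 82), (23, 49)])
v24: WRITE c=40  (c history now [(2, 16), (6, 5), (7, 62), (17, 89), (19, 86), (24, 40)])
READ c @v23: history=[(2, 16), (6, 5), (7, 62), (17, 89), (19, 86), (24, 40)] -> pick v19 -> 86
v25: WRITE c=29  (c history now [(2, 16), (6, 5), (7, 62), (17, 89), (19, 86), (24, 40), (25, 29)])
v26: WRITE c=16  (c history now [(2, 16), (6, 5), (7, 62), (17, 89), (19, 86), (24, 40), (25, 29), (26, 16)])
v27: WRITE a=9  (a history now [(11, 93), (13, 39), (14, 73), (16, 10), (27, 9)])
v28: WRITE b=46  (b history now [(4, 24), (5, 37), (8, 86), (10, 82), (23, 49), (28, 46)])
v29: WRITE d=16  (d history now [(1, 18), (3, 8), (9, 57), (12, 24), (15, 56), (18, 18), (20, 52), (21, 92), (22, 40), (29, 16)])
READ d @v22: history=[(1, 18), (3, 8), (9, 57), (12, 24), (15, 56), (18, 18), (20, 52), (21, 92), (22, 40), (29, 16)] -> pick v22 -> 40
v30: WRITE b=11  (b history now [(4, 24), (5, 37), (8, 86), (10, 82), (23, 49), (28, 46), (30, 11)])

Answer: NONE
NONE
5
62
16
37
8
8
86
40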